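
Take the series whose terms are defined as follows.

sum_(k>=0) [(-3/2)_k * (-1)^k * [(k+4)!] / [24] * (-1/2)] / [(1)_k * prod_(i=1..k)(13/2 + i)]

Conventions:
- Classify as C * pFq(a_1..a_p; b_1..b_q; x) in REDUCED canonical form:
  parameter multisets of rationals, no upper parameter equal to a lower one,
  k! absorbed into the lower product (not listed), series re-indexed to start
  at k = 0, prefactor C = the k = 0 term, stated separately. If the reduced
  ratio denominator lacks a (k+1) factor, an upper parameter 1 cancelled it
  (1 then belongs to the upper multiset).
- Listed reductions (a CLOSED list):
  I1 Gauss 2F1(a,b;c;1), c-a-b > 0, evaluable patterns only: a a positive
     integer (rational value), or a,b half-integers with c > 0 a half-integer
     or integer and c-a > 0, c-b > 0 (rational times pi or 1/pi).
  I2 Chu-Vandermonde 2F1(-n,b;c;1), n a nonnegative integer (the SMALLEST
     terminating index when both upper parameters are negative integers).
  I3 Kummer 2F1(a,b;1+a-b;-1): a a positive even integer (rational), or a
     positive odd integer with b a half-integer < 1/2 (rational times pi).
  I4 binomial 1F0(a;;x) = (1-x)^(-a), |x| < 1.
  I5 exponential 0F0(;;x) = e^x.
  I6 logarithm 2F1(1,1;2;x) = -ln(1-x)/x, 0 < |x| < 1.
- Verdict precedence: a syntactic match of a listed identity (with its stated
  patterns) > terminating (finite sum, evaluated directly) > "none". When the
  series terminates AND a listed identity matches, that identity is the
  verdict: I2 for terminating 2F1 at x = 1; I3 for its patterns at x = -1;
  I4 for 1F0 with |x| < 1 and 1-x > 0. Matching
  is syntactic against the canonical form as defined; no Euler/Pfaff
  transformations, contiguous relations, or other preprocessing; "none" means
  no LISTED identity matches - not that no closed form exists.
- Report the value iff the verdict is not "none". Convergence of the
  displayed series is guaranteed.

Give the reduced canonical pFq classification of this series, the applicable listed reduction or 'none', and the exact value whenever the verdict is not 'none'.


Prefactor -1/2, argument -1: 2F1 with upper {-3/2, 5} over lower {15/2}. Verdict at x = -1: Kummer's theorem (I3) matches (x = -1; c = 15/2 equals 1+a-b for upper {-3/2, 5}: listed pattern). Hence: (-45045/131072) * pi.

Key observation: x = (-1) and the factorial ratio (C = -1/2) (k+a-1)!/(a-1)! is a rising factorial (a)_k.
Term ratio: r(k) = (-1) * (k-3/2) (k+5) / [(k+15/2) (k+1)] - rational in k, leading ratio (-1); with t_0 = -1/2, classification follows.


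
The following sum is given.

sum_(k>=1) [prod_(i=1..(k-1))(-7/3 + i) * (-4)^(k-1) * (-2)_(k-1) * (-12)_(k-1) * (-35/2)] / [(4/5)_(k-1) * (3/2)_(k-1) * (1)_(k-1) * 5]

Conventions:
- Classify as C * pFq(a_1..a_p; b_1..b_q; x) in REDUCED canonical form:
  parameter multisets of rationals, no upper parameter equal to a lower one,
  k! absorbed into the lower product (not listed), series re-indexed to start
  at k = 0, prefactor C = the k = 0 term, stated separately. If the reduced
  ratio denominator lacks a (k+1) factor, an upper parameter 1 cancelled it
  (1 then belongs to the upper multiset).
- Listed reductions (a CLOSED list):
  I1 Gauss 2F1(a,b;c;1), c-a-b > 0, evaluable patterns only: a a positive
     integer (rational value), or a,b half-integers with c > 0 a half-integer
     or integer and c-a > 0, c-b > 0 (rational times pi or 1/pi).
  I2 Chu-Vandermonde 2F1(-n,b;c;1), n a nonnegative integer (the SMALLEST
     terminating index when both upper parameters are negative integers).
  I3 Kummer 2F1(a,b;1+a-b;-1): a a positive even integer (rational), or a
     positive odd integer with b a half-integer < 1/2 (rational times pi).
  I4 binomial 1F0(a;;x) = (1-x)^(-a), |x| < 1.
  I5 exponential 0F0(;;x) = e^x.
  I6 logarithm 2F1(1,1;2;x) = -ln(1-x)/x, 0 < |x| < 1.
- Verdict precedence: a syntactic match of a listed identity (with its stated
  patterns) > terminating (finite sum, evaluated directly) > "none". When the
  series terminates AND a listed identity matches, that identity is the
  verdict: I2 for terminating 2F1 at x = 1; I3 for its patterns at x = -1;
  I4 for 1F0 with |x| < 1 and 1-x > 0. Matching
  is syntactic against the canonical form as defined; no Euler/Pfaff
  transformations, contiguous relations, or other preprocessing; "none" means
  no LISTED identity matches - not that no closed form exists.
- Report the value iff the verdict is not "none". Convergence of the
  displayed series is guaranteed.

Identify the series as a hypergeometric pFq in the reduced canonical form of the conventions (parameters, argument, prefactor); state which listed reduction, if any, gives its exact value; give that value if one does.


This is -7/2 * 3F2(-12, -2, -4/3; 4/5, 3/2; -4) in reduced canonical form. Verdict: terminating (-2 upstairs). 3 nonzero terms in all; added directly. Value: -159607/162.

The tell: x = (-4) and the constant factors (prefactor -7/2) combine into one prefactor.
Step ratio: r(k) = (-4) * (k-12) (k-2) (k-4/3) / [(k+4/5) (k+3/2) (k+1)] ; factor over Q: parameters, x = (-4), and C = -7/2.


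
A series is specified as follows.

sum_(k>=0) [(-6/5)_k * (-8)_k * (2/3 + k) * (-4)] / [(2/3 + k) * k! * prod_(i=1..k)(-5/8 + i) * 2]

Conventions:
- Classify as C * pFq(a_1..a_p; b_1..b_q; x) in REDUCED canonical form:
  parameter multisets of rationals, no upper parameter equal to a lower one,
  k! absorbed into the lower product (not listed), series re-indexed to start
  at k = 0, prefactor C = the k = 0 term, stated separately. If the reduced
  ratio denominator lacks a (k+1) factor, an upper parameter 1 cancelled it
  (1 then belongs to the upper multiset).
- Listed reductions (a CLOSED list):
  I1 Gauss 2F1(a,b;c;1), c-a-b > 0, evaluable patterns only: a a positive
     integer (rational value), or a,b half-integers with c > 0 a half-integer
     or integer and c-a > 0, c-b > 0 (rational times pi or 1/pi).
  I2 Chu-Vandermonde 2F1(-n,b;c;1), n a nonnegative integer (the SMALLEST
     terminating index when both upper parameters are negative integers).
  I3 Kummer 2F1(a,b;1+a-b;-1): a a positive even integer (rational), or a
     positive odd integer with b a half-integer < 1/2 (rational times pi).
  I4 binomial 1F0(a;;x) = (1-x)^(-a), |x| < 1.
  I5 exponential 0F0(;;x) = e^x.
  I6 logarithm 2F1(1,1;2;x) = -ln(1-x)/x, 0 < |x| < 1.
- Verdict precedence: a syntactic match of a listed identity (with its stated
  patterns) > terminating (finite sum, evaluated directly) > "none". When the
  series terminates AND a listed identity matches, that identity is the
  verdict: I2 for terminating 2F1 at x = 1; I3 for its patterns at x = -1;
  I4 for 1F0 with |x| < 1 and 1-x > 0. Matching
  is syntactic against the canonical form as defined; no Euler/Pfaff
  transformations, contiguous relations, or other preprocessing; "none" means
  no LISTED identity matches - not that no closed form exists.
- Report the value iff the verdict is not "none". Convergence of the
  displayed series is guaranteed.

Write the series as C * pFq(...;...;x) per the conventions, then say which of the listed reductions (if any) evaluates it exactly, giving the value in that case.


Key step: t_0 = -2 here, and the constant factors (C = -2, x = 1) combine into one prefactor.
Consecutive-term ratio: r(k) = 1 * (k-8) (k-6/5) / [(k+3/8) (k+1)] - rational in k. x = 1; t_0 = -2; negate the roots.

x = 1 here; the reduced form reads 2F1, upper {-8, -6/5}, lower {3/8}, C = -2. Verdict: this is Chu-Vandermonde (I2) (terminating 2F1 at x = 1 with n = 8, b = -6/5, c = 3/8). Exact value: -331907077316906/4801470703125.


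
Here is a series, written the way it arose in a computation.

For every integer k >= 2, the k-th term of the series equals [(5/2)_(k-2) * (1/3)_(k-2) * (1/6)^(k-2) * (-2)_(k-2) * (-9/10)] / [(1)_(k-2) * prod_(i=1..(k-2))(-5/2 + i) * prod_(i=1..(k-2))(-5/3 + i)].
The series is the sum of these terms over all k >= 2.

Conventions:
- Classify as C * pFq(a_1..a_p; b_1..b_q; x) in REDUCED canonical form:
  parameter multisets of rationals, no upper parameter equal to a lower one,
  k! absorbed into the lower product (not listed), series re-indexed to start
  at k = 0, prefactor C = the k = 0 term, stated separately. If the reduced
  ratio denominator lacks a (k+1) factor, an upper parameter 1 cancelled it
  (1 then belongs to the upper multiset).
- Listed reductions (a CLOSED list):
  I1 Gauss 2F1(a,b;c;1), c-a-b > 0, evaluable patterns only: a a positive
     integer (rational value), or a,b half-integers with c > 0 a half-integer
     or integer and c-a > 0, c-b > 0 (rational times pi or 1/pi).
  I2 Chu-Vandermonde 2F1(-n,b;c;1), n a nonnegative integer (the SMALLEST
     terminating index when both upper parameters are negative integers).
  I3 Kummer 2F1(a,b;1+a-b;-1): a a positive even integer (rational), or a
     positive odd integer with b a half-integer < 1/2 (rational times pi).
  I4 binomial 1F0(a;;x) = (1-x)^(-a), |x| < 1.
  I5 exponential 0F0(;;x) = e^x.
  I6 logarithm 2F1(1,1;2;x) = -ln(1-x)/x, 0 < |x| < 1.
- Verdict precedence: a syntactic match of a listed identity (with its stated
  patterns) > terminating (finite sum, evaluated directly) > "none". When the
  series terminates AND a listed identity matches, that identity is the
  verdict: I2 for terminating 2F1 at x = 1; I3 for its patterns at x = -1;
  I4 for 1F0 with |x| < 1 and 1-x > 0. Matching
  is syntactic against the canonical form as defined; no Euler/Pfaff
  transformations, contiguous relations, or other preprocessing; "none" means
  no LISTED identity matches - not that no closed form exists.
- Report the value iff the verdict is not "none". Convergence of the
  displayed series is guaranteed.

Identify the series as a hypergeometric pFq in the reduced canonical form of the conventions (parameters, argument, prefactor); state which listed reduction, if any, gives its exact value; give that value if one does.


x = 1/6 here; the reduced form reads 3F2, upper {-2, 1/3, 5/2}, lower {-3/2, -2/3}, C = -9/10. Verdict: terminating - upper -2 stops the sum at k = 2; the 3 terms are added exactly. Exact value: -1/15.

The tell: x = (1/6) and the lower running product (prefactor -9/10) is a rising factorial.
Adjacent-term ratio: r(k) = (1/6) * (k-2) (k+1/3) (k+5/2) / [(k-3/2) (k-2/3) (k+1)] ; factor over Q: parameters, x = (1/6), and C = -9/10.


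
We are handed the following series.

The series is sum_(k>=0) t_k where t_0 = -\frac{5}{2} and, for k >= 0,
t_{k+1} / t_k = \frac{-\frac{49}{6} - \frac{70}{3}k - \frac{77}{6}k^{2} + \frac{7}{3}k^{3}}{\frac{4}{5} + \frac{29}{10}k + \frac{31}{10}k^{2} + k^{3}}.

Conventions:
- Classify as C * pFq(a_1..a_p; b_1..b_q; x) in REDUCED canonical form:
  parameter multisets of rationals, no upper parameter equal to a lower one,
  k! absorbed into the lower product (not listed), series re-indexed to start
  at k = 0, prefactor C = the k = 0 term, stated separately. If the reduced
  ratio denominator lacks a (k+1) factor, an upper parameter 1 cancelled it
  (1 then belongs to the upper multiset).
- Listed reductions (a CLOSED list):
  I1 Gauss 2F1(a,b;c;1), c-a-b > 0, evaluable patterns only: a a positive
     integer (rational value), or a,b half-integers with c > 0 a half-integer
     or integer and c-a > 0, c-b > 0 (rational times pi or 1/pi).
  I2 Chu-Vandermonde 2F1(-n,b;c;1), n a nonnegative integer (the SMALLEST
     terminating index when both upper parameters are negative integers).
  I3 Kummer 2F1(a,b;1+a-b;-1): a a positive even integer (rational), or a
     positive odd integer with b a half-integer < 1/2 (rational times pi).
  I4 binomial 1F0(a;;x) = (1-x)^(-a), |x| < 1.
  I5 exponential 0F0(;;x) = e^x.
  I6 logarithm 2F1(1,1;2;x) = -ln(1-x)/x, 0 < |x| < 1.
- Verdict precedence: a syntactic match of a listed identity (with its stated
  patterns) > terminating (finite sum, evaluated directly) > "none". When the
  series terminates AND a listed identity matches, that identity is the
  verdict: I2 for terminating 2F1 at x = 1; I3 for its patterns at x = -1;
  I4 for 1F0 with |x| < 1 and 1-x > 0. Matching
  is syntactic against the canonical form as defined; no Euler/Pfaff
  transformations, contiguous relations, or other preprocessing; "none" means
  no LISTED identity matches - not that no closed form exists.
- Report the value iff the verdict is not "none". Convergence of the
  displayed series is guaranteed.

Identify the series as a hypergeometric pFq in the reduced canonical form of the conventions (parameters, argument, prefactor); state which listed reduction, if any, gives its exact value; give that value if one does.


x = \frac{7}{3} here; the reduced form reads 2F1, upper {-7, 1}, lower {\frac{8}{5}}, C = -\frac{5}{2}. Verdict: terminating. (-7)_k vanishes past k = 7, leaving a 8-term sum, computed directly. Value: \frac{5583839165}{1640013804}.

Key observation: with t_0 = -\frac{5}{2}, roots of the ratio polynomials (C = -5/2, x = 7/3) are the negated parameters.
Consecutive-term ratio: r(k) = \frac{7}{3} * (k-7) (k+1) / [(k+\frac{8}{5}) (k+1)] - rational in k, leading ratio \frac{7}{3}; with t_0 = -\frac{5}{2}, classification follows.


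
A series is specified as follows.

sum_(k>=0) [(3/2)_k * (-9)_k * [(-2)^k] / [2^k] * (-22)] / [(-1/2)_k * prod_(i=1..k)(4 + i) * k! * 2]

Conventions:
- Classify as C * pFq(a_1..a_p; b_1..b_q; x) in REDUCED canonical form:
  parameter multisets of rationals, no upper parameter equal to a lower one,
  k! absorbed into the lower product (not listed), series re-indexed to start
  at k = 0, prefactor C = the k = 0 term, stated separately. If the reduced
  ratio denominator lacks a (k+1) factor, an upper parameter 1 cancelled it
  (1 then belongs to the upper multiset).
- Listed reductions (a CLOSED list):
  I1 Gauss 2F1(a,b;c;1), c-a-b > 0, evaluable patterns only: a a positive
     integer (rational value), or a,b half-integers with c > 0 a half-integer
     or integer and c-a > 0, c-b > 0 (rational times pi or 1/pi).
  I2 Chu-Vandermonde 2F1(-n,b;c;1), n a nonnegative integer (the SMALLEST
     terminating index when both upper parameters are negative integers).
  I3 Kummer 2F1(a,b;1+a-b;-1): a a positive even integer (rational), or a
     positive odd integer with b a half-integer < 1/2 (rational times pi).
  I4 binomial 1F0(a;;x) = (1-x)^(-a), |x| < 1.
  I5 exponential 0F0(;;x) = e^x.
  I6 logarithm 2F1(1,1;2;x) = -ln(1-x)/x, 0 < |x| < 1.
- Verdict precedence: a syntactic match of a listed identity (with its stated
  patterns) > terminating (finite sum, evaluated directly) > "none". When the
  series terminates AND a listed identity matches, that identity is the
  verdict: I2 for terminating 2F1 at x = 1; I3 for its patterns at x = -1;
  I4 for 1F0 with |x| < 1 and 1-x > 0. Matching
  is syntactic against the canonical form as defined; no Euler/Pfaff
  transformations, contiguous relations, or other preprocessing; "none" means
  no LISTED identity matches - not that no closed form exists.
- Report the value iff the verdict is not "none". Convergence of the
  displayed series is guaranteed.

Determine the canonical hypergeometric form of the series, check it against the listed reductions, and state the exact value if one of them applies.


This is -11 * 2F2(-9, 3/2; -1/2, 5; -1) in reduced canonical form. Verdict: terminating (-9 upstairs). 10 nonzero terms in all; added directly. Hence: 155800733/336960.

Structural cue: with t_0 = -11, the constant factors (C = -11) combine into one prefactor.
Step ratio: r(k) = (-1) * (k-9) (k+3/2) / [(k-1/2) (k+5) (k+1)] - rational in k, leading ratio (-1); with t_0 = -11, classification follows.


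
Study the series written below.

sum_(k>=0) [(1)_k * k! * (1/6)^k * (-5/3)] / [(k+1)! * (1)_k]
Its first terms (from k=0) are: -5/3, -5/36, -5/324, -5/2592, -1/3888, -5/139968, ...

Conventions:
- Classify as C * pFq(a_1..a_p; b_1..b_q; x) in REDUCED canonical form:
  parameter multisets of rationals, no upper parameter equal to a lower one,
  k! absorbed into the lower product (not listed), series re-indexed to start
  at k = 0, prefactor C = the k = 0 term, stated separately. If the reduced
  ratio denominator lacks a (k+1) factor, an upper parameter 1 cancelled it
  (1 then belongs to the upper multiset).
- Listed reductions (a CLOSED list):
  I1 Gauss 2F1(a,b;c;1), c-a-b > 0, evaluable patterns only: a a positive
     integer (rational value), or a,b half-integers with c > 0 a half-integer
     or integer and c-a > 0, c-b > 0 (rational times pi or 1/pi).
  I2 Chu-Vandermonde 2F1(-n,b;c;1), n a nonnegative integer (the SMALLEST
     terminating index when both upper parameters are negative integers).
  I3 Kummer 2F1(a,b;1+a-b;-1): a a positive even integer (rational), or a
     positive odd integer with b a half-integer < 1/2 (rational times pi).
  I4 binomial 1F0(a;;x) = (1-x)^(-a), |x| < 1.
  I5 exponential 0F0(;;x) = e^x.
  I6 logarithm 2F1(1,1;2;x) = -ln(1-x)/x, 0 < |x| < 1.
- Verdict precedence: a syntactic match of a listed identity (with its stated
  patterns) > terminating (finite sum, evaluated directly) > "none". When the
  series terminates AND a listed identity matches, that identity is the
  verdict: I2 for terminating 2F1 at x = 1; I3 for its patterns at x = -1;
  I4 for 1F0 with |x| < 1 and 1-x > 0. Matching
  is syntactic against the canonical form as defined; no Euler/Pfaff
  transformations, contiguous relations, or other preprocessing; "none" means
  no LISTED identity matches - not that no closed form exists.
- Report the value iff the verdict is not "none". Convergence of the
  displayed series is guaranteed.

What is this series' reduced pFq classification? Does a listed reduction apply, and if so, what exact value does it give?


Prefactor -5/3, argument 1/6: 2F1 with upper {1, 1} over lower {2}. Verdict at x = 1/6: the logarithmic series (I6) matches (the logarithm: parameters (1,1;2), x = 1/6). Hence: 10 * ln(5/6).

Structural cue: with t_0 = -5/3, the factorial ratio (C = -5/3, x = 1/6) (k+a-1)!/(a-1)! is a rising factorial (a)_k.
Consecutive-term ratio: r(k) = (1/6) * (k+1) (k+1) / [(k+2) (k+1)] - poly over poly, x = (1/6) from leading terms; C = -5/3 at k = 0.


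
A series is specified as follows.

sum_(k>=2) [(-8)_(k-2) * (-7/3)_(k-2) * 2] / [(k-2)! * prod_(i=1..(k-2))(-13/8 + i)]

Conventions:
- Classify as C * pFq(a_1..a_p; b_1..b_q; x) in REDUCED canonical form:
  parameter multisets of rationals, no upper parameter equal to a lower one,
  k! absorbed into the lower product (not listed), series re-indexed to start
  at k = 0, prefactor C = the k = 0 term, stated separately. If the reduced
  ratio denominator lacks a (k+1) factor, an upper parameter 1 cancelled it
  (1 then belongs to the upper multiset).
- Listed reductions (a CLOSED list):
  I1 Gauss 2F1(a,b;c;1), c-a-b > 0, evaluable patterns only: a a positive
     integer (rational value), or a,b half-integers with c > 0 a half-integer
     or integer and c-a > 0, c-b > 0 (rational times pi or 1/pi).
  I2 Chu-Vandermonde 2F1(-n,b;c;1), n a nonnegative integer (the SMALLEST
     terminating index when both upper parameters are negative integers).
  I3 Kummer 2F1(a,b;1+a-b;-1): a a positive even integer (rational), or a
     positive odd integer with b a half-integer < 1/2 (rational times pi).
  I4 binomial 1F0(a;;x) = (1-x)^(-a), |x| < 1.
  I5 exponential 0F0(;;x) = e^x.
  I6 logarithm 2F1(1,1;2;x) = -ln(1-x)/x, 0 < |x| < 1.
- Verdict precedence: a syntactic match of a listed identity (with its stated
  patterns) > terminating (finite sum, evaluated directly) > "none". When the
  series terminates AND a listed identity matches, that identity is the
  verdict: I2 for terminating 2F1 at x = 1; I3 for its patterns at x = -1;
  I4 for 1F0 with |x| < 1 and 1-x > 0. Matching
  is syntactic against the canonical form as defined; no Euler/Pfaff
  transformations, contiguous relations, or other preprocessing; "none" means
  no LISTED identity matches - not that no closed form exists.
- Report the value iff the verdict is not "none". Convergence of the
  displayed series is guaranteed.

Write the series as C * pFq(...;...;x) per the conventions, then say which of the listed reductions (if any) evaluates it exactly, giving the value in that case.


Prefactor 2, argument 1: 2F1 with upper {-8, -7/3} over lower {-5/8}. Verdict: Chu-Vandermonde (I2) matches (terminating 2F1 at x = 1 with n = 8, b = -7/3, c = -5/8). Exact value: -1249901479294/1165450113.

First insight: from the first term 2: the lower running product (C = 2, x = 1) is a rising factorial.
Step ratio: r(k) = 1 * (k-8) (k-7/3) / [(k-5/8) (k+1)] - poly over poly, x = 1 from leading terms; C = 2 at k = 0.


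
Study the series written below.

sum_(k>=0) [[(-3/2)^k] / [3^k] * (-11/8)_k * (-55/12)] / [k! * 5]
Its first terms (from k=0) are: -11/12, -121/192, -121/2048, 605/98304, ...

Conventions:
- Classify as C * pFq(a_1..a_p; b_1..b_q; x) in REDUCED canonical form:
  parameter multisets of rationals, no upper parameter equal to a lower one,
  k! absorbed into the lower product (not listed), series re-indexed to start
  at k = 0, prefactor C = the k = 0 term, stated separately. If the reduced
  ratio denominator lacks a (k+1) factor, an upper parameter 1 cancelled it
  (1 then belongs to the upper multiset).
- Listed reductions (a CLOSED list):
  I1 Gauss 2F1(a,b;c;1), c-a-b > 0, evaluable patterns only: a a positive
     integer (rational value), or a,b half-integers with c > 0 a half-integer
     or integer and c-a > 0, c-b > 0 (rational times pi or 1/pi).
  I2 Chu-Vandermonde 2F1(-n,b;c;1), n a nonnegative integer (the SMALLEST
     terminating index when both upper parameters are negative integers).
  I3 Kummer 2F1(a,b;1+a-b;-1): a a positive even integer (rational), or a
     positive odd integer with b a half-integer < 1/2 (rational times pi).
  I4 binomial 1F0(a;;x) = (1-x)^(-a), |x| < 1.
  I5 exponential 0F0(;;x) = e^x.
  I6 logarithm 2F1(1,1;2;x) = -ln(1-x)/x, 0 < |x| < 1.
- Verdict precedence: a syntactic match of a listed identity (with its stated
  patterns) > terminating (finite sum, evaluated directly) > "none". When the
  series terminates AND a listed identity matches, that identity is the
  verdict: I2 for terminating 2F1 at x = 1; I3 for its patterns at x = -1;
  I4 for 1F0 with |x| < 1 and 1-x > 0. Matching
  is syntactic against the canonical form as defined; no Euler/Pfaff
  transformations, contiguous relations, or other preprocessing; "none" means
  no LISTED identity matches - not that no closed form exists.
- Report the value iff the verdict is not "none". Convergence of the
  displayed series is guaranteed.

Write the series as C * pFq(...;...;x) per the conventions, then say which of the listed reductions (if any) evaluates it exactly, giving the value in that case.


x = -1/2 here; the reduced form reads 1F0, upper {-11/8}, lower {-}, C = -11/12. Verdict: the binomial series (I4) applies (the 1F0 binomial series: exponent 11/8, x = -1/2). Its exact value is (-11/12) * (3/2)^(11/8).

Structural cue: x = (-1/2) and the constant factors (prefactor -11/12) combine into one prefactor.
Step ratio: r(k) = (-1/2) * (k-11/8) / [(k+1)] ; factor over Q: parameters, x = (-1/2), and C = -11/12.


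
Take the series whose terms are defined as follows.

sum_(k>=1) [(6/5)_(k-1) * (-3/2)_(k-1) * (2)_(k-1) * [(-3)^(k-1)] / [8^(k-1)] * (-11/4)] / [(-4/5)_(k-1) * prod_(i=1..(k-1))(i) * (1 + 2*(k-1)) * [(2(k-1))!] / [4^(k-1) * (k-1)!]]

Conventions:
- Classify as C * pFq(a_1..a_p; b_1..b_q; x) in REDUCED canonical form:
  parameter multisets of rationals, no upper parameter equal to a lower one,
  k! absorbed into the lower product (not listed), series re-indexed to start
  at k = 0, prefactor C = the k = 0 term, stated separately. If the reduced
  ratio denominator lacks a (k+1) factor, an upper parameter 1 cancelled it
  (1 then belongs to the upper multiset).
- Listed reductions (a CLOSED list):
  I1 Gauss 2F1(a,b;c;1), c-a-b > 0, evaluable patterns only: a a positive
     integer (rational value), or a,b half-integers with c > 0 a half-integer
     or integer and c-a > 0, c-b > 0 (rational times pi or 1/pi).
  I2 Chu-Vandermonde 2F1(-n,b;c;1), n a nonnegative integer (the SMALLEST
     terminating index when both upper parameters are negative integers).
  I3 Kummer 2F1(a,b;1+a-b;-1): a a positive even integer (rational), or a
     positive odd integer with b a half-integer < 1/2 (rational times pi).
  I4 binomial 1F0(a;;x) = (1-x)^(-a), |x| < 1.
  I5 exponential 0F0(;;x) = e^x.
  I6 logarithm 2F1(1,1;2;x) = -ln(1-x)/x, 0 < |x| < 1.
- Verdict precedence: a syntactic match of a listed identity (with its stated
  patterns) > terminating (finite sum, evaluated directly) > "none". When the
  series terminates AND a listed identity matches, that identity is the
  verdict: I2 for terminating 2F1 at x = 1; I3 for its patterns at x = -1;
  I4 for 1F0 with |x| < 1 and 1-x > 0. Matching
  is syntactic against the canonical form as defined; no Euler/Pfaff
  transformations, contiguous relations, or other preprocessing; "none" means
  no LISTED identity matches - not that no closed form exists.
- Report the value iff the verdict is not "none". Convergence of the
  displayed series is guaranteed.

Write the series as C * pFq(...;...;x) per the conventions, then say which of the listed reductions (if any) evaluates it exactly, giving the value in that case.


x = -3/8 here; the reduced form reads 3F2, upper {-3/2, 6/5, 2}, lower {-4/5, 3/2}, C = -11/4. Verdict: none. A 3F2 with upper {-3/2, 6/5, 2} fits none of I1-I6 at x = -3/8; the sum runs forever.

Key step: x = (-3/8) and the lower (2k+1) factor (C = -11/4, x = -3/8) shifts a half-integer Pochhammer.
Step ratio: r(k) = (-3/8) * (k-3/2) (k+6/5) (k+2) / [(k-4/5) (k+3/2) (k+1)] - poly over poly, x = (-3/8) from leading terms; C = -11/4 at k = 0.


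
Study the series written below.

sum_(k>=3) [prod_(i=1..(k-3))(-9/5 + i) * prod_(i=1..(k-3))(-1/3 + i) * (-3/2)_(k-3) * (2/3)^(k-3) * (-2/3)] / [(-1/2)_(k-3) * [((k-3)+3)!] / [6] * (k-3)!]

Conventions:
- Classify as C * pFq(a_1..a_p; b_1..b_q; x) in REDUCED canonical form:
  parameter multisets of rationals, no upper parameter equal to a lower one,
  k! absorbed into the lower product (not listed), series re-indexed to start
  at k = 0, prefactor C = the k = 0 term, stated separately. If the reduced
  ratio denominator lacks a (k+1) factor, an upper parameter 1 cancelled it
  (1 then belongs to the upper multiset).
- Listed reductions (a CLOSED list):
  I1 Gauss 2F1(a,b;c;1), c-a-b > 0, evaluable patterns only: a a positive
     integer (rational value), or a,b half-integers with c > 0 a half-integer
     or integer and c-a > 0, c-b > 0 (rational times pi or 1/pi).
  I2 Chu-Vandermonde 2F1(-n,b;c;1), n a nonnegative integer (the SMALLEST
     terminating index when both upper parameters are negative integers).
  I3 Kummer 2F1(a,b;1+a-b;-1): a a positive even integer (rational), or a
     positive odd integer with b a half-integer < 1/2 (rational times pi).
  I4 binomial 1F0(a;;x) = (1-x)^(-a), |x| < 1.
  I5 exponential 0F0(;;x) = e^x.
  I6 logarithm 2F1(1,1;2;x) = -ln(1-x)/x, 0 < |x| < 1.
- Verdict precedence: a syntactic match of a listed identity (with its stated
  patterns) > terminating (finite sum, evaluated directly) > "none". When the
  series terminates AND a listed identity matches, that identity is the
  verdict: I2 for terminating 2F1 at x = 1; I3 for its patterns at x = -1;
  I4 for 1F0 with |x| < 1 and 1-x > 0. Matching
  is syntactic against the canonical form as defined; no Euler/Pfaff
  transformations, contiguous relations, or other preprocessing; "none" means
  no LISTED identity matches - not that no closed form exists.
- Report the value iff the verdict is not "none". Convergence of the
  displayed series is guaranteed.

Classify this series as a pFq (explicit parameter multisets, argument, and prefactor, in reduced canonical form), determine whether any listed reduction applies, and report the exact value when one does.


Structural cue: t_0 being -2/3, the denominator's factorial ratio (C = -2/3, x = 2/3) is a lower Pochhammer.
Ratio: r(k) = (2/3) * (k-3/2) (k-4/5) (k+2/3) / [(k-1/2) (k+4) (k+1)] - rational in k. x = (2/3); t_0 = -2/3; negate the roots.

x = 2/3 here; the reduced form reads 3F2, upper {-3/2, -4/5, 2/3}, lower {-1/2, 4}, C = -2/3. Verdict: none. No listed pattern accepts 3F2(-3/2, -4/5, 2/3; -1/2, 4; 2/3).


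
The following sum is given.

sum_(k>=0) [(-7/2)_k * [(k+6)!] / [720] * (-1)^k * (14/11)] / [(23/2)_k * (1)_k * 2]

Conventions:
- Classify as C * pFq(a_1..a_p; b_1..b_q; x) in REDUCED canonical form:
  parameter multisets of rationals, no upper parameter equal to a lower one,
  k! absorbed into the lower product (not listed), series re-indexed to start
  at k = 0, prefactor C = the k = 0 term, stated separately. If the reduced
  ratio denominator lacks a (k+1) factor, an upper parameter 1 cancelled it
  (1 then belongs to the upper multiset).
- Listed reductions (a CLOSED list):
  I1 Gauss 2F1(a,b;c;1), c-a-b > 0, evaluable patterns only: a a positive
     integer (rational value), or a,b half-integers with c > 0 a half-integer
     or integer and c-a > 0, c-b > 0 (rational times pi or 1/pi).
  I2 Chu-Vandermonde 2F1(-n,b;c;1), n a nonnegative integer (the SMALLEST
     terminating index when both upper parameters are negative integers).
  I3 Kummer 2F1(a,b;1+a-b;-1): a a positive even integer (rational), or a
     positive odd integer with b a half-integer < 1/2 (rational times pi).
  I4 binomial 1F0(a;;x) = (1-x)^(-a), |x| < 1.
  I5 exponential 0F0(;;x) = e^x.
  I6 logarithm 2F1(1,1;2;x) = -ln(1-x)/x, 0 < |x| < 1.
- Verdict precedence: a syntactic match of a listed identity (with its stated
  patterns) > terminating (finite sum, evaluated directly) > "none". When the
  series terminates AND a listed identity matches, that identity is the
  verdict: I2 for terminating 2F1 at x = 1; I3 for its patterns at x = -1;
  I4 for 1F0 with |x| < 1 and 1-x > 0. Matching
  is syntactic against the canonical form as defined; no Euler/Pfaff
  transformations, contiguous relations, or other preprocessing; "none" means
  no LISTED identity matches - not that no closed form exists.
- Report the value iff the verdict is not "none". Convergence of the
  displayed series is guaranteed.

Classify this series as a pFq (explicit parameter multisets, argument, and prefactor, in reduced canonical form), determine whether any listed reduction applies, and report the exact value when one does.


Classification (C = 7/11): 2F1 with upper {-7/2, 7}, lower {23/2}, argument x = -1. Verdict: this is Kummer's theorem (I3) (x = -1; c = 23/2 equals 1+a-b for upper {-7/2, 7}: listed pattern). Hence: (9258795/8388608) * pi.

The tell: t_0 = 7/11 here, and the constant factors (prefactor 7/11) combine into one prefactor.
Adjacent-term ratio: r(k) = (-1) * (k-7/2) (k+7) / [(k+23/2) (k+1)] - poly over poly, x = (-1) from leading terms; C = 7/11 at k = 0.


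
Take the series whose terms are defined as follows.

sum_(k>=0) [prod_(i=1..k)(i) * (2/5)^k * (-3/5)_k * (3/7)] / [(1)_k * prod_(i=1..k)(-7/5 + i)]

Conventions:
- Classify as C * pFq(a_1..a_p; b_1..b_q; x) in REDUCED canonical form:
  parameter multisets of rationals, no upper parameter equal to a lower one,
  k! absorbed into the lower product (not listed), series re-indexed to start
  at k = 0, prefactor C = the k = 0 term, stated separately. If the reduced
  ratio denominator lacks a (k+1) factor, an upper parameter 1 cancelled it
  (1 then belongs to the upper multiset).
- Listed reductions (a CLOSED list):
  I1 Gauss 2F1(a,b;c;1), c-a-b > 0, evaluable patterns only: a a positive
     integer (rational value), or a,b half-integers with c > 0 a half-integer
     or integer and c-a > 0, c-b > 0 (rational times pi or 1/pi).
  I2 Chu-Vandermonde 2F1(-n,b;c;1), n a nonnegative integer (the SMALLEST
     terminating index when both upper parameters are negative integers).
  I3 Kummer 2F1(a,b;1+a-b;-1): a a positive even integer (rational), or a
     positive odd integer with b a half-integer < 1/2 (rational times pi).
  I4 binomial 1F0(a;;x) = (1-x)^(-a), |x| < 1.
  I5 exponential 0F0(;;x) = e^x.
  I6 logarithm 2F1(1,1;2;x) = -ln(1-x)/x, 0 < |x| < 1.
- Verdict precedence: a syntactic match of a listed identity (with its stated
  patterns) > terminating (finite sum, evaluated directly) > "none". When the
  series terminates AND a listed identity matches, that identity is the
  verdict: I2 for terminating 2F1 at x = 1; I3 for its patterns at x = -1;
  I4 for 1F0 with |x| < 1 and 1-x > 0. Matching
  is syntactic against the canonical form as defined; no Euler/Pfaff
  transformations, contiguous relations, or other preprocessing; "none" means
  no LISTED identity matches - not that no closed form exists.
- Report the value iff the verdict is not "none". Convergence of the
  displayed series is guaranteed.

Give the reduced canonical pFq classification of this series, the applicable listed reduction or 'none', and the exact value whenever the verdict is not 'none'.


With C = 3/7: the canonical form is 2F1(-3/5, 1; -2/5; 2/5). Verdict: none here - no I1-I6 shape fits x = 2/5 with lower {-2/5}.

The tell: from the first term 3/7: the lower running product (C = 3/7, x = 2/5) is a rising factorial.
Ratio: r(k) = (2/5) * (k-3/5) (k+1) / [(k-2/5) (k+1)] ; factor over Q: parameters, x = (2/5), and C = 3/7.


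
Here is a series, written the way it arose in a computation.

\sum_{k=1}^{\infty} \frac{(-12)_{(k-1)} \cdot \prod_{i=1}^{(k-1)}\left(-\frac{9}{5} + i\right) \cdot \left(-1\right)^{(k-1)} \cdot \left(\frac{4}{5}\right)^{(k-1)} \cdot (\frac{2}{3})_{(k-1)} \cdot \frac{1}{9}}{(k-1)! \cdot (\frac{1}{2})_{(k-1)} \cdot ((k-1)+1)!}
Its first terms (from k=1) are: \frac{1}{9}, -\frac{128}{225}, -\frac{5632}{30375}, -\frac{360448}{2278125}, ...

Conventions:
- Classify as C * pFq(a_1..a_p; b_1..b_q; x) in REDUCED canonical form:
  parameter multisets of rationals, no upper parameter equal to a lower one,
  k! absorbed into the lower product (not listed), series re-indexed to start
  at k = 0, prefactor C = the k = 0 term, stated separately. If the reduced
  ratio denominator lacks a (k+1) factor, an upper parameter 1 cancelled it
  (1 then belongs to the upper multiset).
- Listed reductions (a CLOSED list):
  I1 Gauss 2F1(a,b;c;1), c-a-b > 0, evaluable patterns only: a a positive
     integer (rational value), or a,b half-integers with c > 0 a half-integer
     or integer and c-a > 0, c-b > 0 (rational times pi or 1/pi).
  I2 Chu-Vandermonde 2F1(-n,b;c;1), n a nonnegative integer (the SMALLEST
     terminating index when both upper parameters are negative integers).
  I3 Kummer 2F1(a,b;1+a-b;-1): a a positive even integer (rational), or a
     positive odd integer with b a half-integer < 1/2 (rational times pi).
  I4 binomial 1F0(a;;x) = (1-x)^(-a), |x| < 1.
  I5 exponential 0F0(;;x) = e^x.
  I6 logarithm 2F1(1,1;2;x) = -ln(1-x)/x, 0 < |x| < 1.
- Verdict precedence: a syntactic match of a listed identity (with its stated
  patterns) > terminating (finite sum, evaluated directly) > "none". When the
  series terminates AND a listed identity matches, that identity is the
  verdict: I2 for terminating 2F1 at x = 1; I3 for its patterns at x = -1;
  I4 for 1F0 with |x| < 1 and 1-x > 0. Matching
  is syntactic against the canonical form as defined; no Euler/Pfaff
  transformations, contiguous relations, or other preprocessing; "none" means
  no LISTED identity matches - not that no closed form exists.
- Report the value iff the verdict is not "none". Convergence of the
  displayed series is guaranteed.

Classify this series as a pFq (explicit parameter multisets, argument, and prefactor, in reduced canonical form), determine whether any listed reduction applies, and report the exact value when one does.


This is \frac{1}{9} * 3F2(-12, -\frac{4}{5}, \frac{2}{3}; \frac{1}{2}, 2; -\frac{4}{5}) in reduced canonical form. Verdict: terminating (-12 upstairs). 13 nonzero terms in all; added directly. Value: -\frac{7338810855181066149031464451}{6581237278282642364501953125}.

The tell: t_0 = \frac{1}{9} here, and the running product (C = 1/9) telescopes to a rising factorial.
Consecutive-term ratio: r(k) = -\frac{4}{5} * (k-12) (k-\frac{4}{5}) (k+\frac{2}{3}) / [(k+\frac{1}{2}) (k+2) (k+1)] - poly over poly, x = -\frac{4}{5} from leading terms; C = \frac{1}{9} at k = 0.


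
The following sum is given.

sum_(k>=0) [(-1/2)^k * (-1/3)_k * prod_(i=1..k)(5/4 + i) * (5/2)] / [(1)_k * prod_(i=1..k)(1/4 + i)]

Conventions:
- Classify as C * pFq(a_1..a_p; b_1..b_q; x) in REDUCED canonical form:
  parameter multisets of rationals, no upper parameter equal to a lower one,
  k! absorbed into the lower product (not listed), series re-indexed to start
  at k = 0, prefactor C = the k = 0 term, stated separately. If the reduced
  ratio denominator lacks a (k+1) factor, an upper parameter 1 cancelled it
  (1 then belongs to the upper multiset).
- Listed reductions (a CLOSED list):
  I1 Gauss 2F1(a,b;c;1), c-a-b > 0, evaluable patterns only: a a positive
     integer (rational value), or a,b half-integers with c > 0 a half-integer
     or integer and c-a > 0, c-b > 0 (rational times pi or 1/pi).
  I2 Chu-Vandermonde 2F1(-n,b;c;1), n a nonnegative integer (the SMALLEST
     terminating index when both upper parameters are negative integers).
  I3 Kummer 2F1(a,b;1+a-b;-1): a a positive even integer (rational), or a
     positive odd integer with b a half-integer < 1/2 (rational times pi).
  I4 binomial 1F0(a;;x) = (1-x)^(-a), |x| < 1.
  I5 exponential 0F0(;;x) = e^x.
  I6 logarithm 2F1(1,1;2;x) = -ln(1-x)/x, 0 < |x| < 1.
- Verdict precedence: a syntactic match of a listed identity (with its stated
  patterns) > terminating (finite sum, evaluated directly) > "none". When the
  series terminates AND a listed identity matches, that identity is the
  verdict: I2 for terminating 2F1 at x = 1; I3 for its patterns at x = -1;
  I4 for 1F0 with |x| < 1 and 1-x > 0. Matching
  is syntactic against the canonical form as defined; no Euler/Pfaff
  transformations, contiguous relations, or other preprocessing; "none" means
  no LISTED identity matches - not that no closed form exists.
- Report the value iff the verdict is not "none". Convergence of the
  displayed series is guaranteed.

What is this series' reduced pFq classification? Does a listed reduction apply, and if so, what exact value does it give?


Classification (C = 5/2): 2F1 with upper {-1/3, 9/4}, lower {5/4}, argument x = -1/2. Verdict: no listed reduction: x = -1/2 and upper {-1/3, 9/4} fail every I1-I6 pattern.

Key step: with t_0 = 5/2, the lower running product (C = 5/2) is a rising factorial.
Consecutive-term ratio: r(k) = (-1/2) * (k-1/3) (k+9/4) / [(k+5/4) (k+1)] - rational; roots negated = parameters, x = (-1/2), C = 5/2.


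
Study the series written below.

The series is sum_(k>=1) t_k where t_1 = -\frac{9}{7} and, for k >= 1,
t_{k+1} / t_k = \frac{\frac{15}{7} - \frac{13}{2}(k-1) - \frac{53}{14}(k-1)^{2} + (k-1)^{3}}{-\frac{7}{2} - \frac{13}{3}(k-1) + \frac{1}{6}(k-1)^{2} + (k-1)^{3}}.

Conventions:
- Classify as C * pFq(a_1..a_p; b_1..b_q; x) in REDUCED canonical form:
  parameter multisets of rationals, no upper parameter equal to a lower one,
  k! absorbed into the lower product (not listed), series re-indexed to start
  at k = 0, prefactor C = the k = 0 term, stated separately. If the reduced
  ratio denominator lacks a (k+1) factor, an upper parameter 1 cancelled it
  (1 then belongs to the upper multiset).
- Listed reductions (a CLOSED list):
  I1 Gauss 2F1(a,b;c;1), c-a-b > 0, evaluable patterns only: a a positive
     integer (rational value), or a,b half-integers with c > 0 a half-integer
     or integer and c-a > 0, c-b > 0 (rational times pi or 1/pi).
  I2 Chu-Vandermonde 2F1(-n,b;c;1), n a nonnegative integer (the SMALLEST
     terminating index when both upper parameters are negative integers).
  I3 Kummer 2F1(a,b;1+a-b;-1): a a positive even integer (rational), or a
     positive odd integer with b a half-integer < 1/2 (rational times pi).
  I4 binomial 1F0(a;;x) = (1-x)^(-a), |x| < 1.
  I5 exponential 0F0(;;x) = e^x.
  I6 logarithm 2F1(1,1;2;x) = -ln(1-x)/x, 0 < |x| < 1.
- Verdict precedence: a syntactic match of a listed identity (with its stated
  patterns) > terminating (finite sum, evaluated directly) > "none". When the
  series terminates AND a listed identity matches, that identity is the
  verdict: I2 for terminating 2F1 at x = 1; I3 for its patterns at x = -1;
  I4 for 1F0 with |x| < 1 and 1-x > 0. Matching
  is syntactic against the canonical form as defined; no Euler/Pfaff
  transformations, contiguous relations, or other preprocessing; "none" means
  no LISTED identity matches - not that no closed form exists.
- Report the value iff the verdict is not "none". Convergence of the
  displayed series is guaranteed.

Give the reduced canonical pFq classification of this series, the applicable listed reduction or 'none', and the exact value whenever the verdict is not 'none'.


At argument 1: a 2F1 with upper {-5, -\frac{2}{7}}, lower {-\frac{7}{3}}, scaled by C = -\frac{9}{7}. Verdict: Vandermonde's identity (I2) matches (terminating 2F1 at x = 1 with n = 5, b = -2/7, c = -\frac{7}{3}). Hence: -\frac{174537}{823543}.

Key observation: with t_0 = -\frac{9}{7}, cancel k + 3/2 from the displayed ratio first; then C = -9/7.
Term ratio: r(k) = 1 * (k-5) (k-\frac{2}{7}) / [(k-\frac{7}{3}) (k+1)] - rational in k. x = 1; t_0 = -\frac{9}{7}; negate the roots.
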